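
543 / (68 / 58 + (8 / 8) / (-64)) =1007808 / 2147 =469.40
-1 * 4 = -4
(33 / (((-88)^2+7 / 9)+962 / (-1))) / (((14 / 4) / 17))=10098 / 427315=0.02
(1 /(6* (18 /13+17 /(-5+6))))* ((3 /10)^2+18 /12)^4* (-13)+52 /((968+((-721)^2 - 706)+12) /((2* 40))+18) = -3715871265865733 /4986065800000000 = -0.75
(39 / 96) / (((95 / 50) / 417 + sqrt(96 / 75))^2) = 1257895589280525 / 3963145877758088 - 895519655550 * sqrt(2) / 495393234719761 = 0.31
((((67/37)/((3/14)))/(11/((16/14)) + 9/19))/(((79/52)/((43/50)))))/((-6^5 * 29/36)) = -19924996/263487623625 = -0.00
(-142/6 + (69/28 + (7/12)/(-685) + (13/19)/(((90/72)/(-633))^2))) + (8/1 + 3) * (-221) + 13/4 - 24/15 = 315239791787/1822100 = 173009.05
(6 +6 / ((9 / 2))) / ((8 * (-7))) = -11 / 84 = -0.13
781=781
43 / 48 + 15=15.90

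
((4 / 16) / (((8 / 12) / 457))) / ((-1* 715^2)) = -0.00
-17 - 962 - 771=-1750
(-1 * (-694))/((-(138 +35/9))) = -6246/1277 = -4.89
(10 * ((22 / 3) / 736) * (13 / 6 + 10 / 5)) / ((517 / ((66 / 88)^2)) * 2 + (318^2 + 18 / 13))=17875 / 4433201056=0.00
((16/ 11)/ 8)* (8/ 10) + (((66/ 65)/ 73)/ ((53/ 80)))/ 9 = 1226488/ 8299005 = 0.15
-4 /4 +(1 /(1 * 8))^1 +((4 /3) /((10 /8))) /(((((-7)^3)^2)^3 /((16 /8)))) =-170983427780596889 /195409631749253880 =-0.87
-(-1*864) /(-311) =-864 /311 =-2.78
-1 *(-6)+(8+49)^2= 3255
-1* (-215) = 215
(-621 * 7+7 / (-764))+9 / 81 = -29889271 / 6876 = -4346.90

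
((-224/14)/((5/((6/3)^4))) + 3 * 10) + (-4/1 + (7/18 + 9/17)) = -37151/1530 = -24.28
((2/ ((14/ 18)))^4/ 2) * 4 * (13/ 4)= 284.19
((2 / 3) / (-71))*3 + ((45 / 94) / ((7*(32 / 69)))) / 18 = -59729 / 2989952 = -0.02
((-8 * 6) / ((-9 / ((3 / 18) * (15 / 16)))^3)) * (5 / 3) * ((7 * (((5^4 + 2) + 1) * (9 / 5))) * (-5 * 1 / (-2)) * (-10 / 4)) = -3434375 / 165888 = -20.70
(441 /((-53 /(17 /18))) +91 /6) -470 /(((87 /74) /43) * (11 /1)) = -78892942 /50721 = -1555.43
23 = 23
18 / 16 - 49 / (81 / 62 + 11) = -2491 / 872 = -2.86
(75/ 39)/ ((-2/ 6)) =-75/ 13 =-5.77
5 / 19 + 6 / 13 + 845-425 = 103919 / 247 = 420.72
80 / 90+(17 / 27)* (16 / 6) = 208 / 81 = 2.57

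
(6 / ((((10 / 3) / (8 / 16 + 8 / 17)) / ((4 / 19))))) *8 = 4752 / 1615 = 2.94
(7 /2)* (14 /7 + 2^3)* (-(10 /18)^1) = -175 /9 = -19.44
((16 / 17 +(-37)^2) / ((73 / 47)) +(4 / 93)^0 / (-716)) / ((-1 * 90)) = -783720187 / 79970040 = -9.80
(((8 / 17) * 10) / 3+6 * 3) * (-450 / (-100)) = 1497 / 17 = 88.06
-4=-4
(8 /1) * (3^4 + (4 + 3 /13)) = 8864 /13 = 681.85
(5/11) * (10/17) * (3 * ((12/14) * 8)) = 7200/1309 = 5.50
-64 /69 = -0.93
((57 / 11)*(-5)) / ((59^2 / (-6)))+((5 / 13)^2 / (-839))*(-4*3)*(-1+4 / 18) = 700584130 / 16287957543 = 0.04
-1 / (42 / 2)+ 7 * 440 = 64679 / 21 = 3079.95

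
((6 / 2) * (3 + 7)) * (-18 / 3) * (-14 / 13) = 2520 / 13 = 193.85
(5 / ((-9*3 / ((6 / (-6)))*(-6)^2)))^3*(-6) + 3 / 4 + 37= 5777826427 / 153055008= 37.75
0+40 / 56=5 / 7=0.71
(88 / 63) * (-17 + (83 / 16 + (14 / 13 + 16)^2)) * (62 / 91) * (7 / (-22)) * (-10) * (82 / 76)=534245785 / 584402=914.18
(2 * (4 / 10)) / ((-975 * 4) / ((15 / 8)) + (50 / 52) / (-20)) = -416 / 1081625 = -0.00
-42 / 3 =-14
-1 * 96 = -96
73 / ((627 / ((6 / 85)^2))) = 876 / 1510025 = 0.00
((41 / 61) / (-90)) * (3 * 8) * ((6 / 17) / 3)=-328 / 15555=-0.02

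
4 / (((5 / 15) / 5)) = 60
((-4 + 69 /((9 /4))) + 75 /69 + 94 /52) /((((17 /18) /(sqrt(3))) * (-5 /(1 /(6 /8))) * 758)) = -106066 * sqrt(3) /9632285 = -0.02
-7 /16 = -0.44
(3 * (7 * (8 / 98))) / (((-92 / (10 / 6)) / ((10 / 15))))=-10 / 483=-0.02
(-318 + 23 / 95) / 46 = -30187 / 4370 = -6.91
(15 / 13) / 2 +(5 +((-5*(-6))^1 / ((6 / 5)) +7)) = 977 / 26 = 37.58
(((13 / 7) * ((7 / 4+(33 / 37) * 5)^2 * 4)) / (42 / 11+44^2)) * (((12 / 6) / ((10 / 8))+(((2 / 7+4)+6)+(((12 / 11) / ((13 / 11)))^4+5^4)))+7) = 748295933076747 / 7861823771165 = 95.18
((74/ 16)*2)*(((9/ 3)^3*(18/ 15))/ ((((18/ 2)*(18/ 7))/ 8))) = 518/ 5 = 103.60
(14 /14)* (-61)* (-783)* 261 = 12466143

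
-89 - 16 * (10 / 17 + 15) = -5753 / 17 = -338.41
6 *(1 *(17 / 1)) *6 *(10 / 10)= 612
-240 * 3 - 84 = -804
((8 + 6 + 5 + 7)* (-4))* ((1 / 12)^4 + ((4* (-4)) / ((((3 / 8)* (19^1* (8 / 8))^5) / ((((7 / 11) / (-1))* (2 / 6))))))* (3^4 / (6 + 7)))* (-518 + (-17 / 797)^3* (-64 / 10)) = 341766997925879668447 / 89353313056604860560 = 3.82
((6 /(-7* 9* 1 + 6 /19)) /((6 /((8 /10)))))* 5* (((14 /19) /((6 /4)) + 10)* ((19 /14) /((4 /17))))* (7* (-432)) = 4635696 /397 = 11676.82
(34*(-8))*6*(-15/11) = 24480/11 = 2225.45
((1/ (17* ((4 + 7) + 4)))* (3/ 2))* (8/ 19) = 4/ 1615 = 0.00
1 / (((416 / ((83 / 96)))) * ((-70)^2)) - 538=-105279283117 / 195686400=-538.00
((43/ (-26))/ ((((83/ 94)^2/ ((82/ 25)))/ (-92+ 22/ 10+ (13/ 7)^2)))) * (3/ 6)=164782687704/ 548536625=300.40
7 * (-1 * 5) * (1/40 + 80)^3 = -229591107207/12800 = -17936805.25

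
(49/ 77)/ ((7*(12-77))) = -1/ 715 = -0.00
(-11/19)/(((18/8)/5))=-220/171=-1.29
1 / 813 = 0.00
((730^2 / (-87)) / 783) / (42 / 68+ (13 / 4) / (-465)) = -5616766000 / 438449463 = -12.81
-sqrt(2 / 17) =-sqrt(34) / 17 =-0.34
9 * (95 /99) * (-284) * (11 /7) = -26980 /7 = -3854.29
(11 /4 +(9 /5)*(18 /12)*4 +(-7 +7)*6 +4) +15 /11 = 4161 /220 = 18.91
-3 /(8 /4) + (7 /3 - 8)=-43 /6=-7.17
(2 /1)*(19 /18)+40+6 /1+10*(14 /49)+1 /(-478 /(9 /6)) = 3069527 /60228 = 50.97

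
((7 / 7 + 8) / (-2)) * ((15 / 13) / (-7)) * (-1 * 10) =-675 / 91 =-7.42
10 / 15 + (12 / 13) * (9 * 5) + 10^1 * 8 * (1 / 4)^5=42.28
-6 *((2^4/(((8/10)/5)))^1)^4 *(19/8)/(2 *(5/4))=-570000000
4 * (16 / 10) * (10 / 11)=64 / 11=5.82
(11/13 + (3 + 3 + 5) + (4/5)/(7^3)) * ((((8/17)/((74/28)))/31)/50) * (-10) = -4226592/310521575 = -0.01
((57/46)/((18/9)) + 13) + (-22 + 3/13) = -9747/1196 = -8.15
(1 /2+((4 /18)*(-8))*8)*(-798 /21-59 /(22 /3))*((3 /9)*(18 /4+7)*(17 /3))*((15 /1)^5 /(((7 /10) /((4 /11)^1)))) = 4585898484375 /847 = 5414283924.88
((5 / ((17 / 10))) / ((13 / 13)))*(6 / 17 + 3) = 2850 / 289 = 9.86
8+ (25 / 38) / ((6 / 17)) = 2249 / 228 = 9.86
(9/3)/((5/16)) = 48/5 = 9.60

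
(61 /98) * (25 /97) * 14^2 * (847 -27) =2501000 /97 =25783.51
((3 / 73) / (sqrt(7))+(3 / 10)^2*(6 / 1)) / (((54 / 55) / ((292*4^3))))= 7040*sqrt(7) / 63+51392 / 5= 10574.05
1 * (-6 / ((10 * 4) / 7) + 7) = 119 / 20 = 5.95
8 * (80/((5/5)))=640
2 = 2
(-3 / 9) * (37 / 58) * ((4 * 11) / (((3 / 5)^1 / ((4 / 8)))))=-2035 / 261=-7.80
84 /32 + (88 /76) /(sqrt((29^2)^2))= 335735 /127832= 2.63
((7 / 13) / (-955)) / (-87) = 0.00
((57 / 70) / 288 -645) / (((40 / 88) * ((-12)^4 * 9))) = -47678191 / 6270566400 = -0.01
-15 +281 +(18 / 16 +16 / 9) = 19361 / 72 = 268.90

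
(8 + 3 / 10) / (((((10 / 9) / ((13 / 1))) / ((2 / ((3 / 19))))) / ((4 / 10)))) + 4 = 62003 / 125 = 496.02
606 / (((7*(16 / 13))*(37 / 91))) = 51207 / 296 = 173.00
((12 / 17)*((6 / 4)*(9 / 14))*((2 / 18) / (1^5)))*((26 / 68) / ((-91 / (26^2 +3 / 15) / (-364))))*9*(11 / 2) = 5594589 / 1445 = 3871.69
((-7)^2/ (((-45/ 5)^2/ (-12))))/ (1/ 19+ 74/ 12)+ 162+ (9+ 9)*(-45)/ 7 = 2015308/ 44667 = 45.12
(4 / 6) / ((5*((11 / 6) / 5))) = 4 / 11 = 0.36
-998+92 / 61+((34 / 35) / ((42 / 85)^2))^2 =-2280247732211 / 2325214836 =-980.66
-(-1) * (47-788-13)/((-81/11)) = 8294/81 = 102.40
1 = 1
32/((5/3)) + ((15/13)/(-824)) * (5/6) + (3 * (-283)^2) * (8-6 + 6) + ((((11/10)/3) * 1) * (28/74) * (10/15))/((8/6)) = 22855041228613/11890320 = 1922155.27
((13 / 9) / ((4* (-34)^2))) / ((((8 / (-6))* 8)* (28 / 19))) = -247 / 12429312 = -0.00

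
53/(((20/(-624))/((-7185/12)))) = 990093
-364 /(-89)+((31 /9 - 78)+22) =-48.47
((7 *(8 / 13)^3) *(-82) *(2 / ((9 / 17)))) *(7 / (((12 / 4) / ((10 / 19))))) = -620.60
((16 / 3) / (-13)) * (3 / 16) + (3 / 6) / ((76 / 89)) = 1005 / 1976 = 0.51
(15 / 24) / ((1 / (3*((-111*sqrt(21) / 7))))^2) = 1663335 / 56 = 29702.41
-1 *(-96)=96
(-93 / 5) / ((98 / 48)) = -2232 / 245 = -9.11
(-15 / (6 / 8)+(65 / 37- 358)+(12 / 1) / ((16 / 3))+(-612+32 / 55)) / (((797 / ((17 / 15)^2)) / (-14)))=16226986727 / 729852750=22.23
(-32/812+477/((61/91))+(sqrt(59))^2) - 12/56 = 19078153/24766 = 770.34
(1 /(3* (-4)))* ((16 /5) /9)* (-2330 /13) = 1864 /351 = 5.31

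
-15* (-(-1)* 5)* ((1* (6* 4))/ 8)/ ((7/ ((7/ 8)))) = -225/ 8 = -28.12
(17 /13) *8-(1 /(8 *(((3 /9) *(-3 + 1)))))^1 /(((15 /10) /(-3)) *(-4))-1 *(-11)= 21.56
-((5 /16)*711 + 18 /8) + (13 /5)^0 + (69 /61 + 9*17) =-67643 /976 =-69.31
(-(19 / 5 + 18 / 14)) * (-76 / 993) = 13528 / 34755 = 0.39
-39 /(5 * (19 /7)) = -2.87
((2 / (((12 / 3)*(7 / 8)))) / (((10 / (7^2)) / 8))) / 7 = 16 / 5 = 3.20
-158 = -158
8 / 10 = 4 / 5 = 0.80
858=858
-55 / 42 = -1.31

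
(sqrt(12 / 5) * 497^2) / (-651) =-70574 * sqrt(15) / 465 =-587.81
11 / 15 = 0.73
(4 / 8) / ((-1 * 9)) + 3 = 53 / 18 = 2.94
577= 577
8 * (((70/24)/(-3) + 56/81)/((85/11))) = -2002/6885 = -0.29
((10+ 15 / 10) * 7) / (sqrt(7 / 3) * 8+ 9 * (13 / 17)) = -960687 / 176810+ 186116 * sqrt(21) / 88405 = 4.21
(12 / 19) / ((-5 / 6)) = -72 / 95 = -0.76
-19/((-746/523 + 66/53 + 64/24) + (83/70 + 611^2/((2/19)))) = -55299405/10322225272238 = -0.00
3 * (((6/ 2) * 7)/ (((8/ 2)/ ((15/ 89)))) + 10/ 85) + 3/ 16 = 77343/ 24208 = 3.19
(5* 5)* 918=22950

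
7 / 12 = 0.58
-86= -86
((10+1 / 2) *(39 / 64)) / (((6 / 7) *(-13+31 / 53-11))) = -101283 / 317696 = -0.32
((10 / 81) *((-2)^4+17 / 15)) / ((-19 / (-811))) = 416854 / 4617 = 90.29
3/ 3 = 1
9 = 9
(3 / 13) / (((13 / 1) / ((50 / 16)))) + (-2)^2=5483 / 1352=4.06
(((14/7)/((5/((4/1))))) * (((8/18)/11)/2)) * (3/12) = 4/495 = 0.01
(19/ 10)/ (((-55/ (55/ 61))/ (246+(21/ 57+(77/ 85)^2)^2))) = -2331185715413/ 302502621875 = -7.71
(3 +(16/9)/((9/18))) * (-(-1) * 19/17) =1121/153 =7.33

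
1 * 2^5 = 32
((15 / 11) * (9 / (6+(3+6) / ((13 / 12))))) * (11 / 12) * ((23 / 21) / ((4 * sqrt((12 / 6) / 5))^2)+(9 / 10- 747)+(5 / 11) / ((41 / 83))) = -14676432823 / 25053952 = -585.79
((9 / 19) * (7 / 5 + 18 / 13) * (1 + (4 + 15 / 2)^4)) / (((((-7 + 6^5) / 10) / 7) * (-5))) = -41.58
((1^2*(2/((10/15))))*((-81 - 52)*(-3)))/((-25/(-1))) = 1197/25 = 47.88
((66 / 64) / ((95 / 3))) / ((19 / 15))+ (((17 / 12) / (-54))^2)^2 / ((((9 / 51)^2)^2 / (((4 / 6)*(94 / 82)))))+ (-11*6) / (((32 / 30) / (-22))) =431631940081973436551 / 317078912527570944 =1361.28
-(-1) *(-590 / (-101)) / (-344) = -295 / 17372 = -0.02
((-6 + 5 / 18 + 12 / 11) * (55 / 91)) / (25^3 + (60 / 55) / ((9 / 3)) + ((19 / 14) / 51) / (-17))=-111265 / 621102417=-0.00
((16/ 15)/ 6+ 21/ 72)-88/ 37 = -25427/ 13320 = -1.91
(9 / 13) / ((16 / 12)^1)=27 / 52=0.52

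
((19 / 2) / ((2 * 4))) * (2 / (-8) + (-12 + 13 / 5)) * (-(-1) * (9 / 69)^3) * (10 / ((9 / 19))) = -209019 / 389344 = -0.54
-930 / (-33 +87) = -155 / 9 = -17.22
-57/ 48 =-19/ 16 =-1.19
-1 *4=-4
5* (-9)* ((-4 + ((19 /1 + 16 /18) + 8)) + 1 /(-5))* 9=-9594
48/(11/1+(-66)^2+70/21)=144/13111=0.01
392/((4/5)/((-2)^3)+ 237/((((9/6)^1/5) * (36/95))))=2205/11726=0.19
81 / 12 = 27 / 4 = 6.75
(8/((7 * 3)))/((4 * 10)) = 0.01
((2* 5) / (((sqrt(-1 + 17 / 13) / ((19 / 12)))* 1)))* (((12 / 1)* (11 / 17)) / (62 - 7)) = 19* sqrt(13) / 17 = 4.03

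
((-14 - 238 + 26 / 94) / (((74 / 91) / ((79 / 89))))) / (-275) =1.00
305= 305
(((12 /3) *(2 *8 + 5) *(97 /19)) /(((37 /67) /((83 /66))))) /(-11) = -7551838 /85063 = -88.78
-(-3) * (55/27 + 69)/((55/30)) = 3836/33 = 116.24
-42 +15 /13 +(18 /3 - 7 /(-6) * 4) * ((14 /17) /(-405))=-40.87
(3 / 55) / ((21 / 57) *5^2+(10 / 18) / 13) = 6669 / 1131350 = 0.01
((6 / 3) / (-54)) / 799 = -1 / 21573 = -0.00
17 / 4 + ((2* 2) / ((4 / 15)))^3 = 13517 / 4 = 3379.25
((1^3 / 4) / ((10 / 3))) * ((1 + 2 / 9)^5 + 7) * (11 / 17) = 3159167 / 6692220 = 0.47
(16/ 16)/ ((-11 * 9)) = -1/ 99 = -0.01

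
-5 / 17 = -0.29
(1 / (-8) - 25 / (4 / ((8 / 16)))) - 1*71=-297 / 4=-74.25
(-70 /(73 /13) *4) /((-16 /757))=344435 /146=2359.14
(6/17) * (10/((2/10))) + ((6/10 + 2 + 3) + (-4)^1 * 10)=-1424/85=-16.75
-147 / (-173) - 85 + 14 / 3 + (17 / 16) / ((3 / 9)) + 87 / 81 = -5621795 / 74736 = -75.22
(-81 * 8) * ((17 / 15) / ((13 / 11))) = -40392 / 65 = -621.42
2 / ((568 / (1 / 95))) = 1 / 26980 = 0.00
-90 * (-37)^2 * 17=-2094570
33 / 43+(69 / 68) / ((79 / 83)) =423537 / 230996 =1.83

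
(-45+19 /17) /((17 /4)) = -2984 /289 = -10.33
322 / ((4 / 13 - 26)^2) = 27209 / 55778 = 0.49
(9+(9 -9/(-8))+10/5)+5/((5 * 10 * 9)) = 7609/360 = 21.14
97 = 97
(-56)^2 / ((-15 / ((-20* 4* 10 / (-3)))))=-501760 / 9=-55751.11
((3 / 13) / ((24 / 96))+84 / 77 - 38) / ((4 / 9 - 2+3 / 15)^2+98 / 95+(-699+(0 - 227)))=197992350 / 5078996923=0.04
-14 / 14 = -1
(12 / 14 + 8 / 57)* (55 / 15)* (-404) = -1768712 / 1197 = -1477.62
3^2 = 9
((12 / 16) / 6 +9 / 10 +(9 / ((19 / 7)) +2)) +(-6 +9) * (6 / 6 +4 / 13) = 101407 / 9880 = 10.26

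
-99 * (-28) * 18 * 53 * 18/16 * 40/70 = 1700028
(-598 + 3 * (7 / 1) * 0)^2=357604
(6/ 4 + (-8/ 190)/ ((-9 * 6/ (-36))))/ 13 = 839/ 7410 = 0.11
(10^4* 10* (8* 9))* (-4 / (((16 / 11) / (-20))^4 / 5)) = -5147226562500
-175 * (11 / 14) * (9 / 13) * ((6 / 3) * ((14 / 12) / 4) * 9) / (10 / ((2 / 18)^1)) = -1155 / 208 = -5.55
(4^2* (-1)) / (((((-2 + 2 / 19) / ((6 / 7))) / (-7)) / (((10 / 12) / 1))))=-380 / 9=-42.22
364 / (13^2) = 28 / 13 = 2.15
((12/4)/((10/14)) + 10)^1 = 71/5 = 14.20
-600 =-600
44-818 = -774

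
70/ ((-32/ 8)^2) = 35/ 8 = 4.38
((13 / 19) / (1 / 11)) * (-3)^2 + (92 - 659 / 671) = 2023964 / 12749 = 158.75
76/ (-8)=-9.50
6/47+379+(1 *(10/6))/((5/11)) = 382.79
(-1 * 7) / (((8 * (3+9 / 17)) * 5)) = -119 / 2400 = -0.05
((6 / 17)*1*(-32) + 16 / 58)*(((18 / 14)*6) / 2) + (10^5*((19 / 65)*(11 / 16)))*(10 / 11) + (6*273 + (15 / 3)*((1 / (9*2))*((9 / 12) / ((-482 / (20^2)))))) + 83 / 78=184102952665 / 9267414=19865.62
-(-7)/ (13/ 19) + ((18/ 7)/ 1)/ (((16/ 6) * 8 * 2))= 59935/ 5824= 10.29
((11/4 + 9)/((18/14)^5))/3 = 789929/708588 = 1.11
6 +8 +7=21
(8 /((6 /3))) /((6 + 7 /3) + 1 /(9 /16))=36 /91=0.40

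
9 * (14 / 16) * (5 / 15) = 21 / 8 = 2.62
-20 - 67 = -87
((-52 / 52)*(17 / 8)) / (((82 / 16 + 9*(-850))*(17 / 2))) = 2 / 61159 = 0.00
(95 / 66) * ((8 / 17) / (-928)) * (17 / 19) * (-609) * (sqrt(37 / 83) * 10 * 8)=350 * sqrt(3071) / 913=21.24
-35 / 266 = -5 / 38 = -0.13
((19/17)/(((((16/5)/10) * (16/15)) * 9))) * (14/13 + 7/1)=83125/28288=2.94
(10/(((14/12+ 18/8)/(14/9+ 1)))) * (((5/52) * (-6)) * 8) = -18400/533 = -34.52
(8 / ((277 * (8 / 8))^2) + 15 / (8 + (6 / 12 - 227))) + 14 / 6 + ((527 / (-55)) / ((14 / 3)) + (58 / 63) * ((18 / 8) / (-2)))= -127673718223 / 154911247260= -0.82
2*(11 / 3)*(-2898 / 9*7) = -49588 / 3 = -16529.33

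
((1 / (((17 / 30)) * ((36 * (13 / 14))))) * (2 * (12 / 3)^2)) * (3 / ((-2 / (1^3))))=-560 / 221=-2.53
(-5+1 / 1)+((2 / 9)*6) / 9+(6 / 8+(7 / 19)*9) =439 / 2052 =0.21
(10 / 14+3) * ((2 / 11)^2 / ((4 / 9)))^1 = 234 / 847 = 0.28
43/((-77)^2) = 43/5929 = 0.01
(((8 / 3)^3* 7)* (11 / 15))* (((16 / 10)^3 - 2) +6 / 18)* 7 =251406848 / 151875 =1655.35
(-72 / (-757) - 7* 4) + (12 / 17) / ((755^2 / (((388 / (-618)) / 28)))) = -147589087828558 / 5289004893725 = -27.90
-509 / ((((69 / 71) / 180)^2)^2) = -167631711351840000 / 279841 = -599024843935.81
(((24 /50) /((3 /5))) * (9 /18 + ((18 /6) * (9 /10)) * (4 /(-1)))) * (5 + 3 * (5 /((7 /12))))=-8858 /35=-253.09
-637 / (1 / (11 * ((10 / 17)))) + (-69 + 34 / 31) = -2207955 / 527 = -4189.67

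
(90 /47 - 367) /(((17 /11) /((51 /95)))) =-566247 /4465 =-126.82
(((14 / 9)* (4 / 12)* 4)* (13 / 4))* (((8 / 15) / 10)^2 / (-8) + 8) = 8189636 / 151875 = 53.92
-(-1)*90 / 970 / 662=9 / 64214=0.00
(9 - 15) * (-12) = 72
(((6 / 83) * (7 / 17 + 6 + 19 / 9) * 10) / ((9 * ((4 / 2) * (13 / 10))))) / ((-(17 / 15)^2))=-3260000 / 15903381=-0.20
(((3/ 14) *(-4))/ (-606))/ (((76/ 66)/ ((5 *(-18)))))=-1485/ 13433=-0.11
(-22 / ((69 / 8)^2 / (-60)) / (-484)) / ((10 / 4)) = -256 / 17457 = -0.01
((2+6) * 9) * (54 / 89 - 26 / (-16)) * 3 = 42903 / 89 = 482.06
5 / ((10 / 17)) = 17 / 2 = 8.50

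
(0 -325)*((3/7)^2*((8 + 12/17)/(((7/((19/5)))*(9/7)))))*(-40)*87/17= 636074400/14161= 44917.34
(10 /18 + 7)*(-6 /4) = -34 /3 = -11.33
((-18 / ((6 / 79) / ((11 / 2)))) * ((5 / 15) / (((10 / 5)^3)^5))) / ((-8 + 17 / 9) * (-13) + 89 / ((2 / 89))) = -7821 / 2382856192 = -0.00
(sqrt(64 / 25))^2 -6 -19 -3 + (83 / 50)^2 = -56711 / 2500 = -22.68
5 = 5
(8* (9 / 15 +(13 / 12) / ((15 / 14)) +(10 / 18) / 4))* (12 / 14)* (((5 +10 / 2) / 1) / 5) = 24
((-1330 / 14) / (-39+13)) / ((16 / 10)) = 475 / 208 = 2.28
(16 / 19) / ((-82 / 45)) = -360 / 779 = -0.46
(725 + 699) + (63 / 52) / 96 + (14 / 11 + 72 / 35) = 914412693 / 640640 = 1427.34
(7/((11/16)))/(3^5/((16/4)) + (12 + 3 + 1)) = 448/3377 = 0.13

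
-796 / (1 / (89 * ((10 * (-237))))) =167900280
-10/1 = -10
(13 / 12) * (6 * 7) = 91 / 2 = 45.50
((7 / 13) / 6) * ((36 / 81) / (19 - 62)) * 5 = -70 / 15093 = -0.00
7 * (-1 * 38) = -266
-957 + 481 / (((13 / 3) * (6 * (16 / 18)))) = -14979 / 16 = -936.19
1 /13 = 0.08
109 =109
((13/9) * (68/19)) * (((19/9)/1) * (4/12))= 884/243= 3.64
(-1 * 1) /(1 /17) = -17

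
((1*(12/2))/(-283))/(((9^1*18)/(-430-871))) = 1301/7641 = 0.17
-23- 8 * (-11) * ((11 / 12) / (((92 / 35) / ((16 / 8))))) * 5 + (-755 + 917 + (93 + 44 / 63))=781855 / 1449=539.58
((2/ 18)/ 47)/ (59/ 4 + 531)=4/ 923409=0.00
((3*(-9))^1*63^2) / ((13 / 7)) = -750141 / 13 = -57703.15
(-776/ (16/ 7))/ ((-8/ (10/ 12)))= 3395/ 96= 35.36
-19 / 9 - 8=-91 / 9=-10.11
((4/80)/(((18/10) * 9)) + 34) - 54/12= 9559/324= 29.50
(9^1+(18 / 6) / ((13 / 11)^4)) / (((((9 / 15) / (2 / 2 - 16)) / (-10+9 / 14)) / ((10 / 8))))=176014875 / 57122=3081.39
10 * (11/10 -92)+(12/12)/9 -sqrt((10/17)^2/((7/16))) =-8180/9 -40 * sqrt(7)/119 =-909.78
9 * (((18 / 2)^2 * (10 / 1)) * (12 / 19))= 87480 / 19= 4604.21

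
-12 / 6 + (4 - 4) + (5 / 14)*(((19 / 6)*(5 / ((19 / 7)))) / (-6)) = -169 / 72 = -2.35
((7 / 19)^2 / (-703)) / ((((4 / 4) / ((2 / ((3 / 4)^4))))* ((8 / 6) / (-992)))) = 6221824 / 6852141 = 0.91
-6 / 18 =-1 / 3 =-0.33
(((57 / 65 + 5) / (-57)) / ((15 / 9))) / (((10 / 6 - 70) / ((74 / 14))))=42402 / 8861125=0.00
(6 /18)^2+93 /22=859 /198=4.34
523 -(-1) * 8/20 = 2617/5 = 523.40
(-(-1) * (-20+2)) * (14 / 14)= -18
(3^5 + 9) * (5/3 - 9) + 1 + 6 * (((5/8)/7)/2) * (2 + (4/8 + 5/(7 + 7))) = -180931/98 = -1846.23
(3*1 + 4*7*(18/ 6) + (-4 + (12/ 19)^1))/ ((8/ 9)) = 14301/ 152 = 94.09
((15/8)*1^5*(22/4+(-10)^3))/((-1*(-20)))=-5967/64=-93.23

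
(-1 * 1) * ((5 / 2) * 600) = -1500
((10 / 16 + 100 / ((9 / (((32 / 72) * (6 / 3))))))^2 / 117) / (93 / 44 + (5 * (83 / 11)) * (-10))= -509388275 / 202742143344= -0.00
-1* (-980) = 980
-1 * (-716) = 716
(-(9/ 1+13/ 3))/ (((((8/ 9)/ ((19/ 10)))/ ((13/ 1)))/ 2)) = -741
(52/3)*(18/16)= 39/2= 19.50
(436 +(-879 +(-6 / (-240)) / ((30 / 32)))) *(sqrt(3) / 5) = -33223 *sqrt(3) / 375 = -153.45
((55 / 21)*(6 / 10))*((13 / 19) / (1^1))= 143 / 133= 1.08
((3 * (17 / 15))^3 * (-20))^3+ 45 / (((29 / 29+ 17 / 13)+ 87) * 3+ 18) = -3134514750553079 / 6453125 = -485735941.97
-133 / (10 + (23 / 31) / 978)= -13.30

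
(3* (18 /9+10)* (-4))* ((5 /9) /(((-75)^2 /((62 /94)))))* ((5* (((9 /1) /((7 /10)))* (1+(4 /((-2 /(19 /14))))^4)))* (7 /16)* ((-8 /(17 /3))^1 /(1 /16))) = 3159845376 /9591995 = 329.43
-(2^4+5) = -21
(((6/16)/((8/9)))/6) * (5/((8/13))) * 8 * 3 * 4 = 1755/32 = 54.84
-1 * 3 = -3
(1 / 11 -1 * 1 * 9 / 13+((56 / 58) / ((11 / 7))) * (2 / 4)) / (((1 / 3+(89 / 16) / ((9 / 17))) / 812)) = -702720 / 31889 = -22.04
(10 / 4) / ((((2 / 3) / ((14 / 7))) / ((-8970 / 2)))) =-67275 / 2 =-33637.50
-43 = -43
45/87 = 15/29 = 0.52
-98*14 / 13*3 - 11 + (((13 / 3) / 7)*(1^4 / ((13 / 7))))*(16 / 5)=-63677 / 195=-326.55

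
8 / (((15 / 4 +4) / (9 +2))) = 352 / 31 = 11.35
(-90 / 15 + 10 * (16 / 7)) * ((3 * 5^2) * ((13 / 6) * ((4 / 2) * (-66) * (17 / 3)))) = -14342900 / 7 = -2048985.71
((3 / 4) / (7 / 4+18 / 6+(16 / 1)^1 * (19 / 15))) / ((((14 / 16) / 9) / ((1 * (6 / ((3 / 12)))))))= 77760 / 10507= 7.40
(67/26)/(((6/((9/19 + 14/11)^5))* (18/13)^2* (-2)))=-5642641742196875/3100899439101024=-1.82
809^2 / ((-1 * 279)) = -654481 / 279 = -2345.81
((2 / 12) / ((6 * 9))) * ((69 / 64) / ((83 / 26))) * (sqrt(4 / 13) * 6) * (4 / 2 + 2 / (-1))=0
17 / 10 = 1.70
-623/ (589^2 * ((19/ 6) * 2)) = -1869/ 6591499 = -0.00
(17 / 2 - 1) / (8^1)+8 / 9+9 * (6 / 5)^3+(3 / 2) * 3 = 393811 / 18000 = 21.88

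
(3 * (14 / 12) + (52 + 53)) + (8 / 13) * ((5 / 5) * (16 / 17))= 48213 / 442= 109.08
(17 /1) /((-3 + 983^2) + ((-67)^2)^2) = 17 /21117407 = 0.00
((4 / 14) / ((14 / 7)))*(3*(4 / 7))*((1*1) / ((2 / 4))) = 24 / 49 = 0.49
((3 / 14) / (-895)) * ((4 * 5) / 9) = -2 / 3759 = -0.00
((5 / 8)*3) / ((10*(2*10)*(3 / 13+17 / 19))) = 741 / 88960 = 0.01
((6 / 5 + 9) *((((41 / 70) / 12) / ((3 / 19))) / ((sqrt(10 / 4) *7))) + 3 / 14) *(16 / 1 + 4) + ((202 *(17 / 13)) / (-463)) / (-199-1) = 18069019 / 4213300 + 13243 *sqrt(10) / 7350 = 9.99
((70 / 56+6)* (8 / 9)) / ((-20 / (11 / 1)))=-319 / 90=-3.54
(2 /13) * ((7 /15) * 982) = 13748 /195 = 70.50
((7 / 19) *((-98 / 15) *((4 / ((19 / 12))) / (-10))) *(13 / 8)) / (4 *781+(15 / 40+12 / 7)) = 499408 / 1579925525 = 0.00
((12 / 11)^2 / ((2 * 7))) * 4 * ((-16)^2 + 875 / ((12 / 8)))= 241728 / 847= 285.39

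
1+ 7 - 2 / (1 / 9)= -10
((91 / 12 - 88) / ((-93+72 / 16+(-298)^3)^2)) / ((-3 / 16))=15440 / 25211749881818889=0.00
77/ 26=2.96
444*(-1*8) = -3552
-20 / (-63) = 20 / 63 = 0.32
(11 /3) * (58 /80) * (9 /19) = 957 /760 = 1.26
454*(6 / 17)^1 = 2724 / 17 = 160.24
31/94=0.33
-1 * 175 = -175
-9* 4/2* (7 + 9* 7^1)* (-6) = 7560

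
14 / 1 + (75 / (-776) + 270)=283.90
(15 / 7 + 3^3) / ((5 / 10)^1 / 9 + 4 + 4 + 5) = 3672 / 1645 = 2.23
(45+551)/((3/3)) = 596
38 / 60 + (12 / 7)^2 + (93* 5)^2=317856001 / 1470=216228.57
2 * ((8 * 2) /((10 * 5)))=16 /25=0.64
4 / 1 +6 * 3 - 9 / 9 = 21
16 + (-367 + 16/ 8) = -349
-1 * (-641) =641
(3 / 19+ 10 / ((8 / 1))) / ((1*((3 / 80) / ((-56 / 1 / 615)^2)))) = 1342208 / 4311765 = 0.31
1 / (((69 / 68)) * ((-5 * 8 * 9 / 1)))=-17 / 6210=-0.00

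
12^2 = 144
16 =16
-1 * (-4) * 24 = 96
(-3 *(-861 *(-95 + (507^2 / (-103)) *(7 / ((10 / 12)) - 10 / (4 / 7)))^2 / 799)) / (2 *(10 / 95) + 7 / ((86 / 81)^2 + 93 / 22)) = 4116199769188272605228949 / 3778699143807320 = 1089316617.32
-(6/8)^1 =-3/4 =-0.75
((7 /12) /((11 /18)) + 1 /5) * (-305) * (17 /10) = -131699 /220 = -598.63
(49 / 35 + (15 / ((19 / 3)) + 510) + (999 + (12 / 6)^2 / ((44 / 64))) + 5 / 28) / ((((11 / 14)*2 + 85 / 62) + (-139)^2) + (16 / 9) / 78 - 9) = 483541509789 / 6149461145630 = 0.08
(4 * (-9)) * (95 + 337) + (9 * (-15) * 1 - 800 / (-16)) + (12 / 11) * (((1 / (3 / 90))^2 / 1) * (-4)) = -215207 / 11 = -19564.27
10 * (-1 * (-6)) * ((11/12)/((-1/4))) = -220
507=507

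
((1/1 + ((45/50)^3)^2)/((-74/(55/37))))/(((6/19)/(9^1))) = -960213507/1095200000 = -0.88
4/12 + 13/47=86/141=0.61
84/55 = 1.53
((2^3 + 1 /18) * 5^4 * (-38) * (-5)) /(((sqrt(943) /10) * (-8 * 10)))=-8609375 * sqrt(943) /67896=-3893.89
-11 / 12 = -0.92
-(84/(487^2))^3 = -592704/13340550994697809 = -0.00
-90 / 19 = -4.74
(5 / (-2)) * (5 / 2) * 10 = -125 / 2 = -62.50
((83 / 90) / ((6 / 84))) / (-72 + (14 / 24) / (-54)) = -41832 / 233315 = -0.18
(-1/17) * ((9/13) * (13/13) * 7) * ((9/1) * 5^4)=-354375/221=-1603.51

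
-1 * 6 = -6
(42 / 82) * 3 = 1.54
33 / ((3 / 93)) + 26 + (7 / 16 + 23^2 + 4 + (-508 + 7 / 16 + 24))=8791 / 8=1098.88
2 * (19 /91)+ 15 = 1403 /91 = 15.42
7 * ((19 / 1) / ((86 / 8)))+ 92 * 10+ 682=69418 / 43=1614.37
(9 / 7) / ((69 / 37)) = 111 / 161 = 0.69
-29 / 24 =-1.21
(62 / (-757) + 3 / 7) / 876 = 1837 / 4641924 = 0.00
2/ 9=0.22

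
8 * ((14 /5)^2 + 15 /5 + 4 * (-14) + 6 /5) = -8792 /25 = -351.68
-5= -5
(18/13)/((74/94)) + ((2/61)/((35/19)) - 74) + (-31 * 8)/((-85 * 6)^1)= -3757135814/52373685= -71.74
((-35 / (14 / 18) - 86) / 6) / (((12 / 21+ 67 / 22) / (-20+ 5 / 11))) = 197155 / 1671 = 117.99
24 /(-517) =-24 /517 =-0.05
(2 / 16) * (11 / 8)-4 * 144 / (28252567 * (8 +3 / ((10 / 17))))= 40711580407 / 236869521728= 0.17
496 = 496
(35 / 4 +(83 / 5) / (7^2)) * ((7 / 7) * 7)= 63.62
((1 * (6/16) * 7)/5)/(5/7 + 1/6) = 0.60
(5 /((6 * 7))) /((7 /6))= 5 /49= 0.10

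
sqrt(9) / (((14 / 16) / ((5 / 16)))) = 15 / 14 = 1.07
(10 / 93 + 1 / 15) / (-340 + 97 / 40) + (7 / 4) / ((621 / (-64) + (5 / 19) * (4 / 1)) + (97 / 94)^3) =-4413710486888 / 19003879834653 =-0.23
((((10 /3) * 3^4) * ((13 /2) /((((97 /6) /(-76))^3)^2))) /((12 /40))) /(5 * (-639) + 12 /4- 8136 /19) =-20818876343508172800 /1193648883063257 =-17441.37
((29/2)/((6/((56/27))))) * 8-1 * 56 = -1288/81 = -15.90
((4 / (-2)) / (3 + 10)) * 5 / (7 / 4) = -40 / 91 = -0.44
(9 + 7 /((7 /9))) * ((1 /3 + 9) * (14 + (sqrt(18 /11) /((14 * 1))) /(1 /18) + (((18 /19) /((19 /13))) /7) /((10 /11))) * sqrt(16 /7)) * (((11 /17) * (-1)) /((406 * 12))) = -461164 * sqrt(7) /2564905 - 108 * sqrt(154) /24157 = -0.53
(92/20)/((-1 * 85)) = -23/425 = -0.05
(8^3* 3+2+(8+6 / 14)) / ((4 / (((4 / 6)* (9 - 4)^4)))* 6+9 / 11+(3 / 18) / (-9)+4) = 318.37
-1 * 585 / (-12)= 195 / 4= 48.75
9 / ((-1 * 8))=-9 / 8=-1.12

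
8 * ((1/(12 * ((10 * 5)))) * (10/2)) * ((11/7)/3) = 11/315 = 0.03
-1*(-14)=14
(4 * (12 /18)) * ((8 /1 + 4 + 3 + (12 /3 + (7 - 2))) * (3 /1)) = 192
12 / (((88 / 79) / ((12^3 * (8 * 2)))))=3276288 / 11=297844.36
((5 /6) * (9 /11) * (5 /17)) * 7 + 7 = 3143 /374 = 8.40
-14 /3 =-4.67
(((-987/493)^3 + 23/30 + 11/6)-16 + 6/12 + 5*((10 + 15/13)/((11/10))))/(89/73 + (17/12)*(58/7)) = 7821134880368523/3403553409069385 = 2.30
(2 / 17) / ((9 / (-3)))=-2 / 51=-0.04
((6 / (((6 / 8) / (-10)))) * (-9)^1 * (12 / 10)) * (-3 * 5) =-12960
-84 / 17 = -4.94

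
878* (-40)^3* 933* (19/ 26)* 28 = -13945618176000/ 13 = -1072739859692.31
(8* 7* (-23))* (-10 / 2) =6440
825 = 825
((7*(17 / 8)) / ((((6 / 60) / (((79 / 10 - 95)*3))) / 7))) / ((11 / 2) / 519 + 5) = -161381493 / 2972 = -54300.64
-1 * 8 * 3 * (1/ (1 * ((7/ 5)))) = -120/ 7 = -17.14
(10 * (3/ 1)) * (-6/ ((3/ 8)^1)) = -480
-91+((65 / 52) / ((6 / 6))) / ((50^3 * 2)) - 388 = -95799999 / 200000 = -479.00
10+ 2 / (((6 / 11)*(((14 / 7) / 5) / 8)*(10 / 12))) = 98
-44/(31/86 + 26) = -3784/2267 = -1.67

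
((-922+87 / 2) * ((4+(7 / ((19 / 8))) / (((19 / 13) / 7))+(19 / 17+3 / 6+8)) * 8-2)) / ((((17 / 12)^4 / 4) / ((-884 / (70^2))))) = 182598814854144 / 5276439175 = 34606.45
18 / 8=9 / 4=2.25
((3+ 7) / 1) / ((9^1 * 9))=10 / 81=0.12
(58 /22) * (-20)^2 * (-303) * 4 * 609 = -8562052800 /11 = -778368436.36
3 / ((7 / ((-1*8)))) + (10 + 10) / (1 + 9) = -10 / 7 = -1.43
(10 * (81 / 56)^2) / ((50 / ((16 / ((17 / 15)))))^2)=118098 / 70805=1.67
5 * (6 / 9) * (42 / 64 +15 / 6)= 505 / 48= 10.52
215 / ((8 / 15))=3225 / 8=403.12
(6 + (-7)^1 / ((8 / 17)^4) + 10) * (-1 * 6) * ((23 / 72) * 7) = 27858957 / 16384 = 1700.38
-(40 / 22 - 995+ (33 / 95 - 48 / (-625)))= 129678968 / 130625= 992.76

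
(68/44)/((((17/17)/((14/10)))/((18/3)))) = 12.98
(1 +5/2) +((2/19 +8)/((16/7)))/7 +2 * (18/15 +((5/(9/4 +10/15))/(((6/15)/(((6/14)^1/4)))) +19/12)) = 1172123/111720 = 10.49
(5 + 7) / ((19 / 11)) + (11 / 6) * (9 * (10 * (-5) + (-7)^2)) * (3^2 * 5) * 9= -253671 / 38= -6675.55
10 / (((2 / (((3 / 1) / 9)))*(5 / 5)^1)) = 5 / 3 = 1.67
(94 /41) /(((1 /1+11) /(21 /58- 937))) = -62275 /348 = -178.95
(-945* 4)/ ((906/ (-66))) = 41580/ 151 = 275.36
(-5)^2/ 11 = 25/ 11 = 2.27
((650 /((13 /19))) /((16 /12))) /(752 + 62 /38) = 9025 /9546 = 0.95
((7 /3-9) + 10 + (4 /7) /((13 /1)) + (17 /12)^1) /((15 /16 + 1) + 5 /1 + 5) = 6980 /17381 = 0.40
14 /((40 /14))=49 /10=4.90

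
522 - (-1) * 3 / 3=523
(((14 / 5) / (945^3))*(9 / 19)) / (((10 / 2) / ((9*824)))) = 1648 / 706978125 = 0.00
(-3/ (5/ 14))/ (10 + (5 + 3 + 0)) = -7/ 15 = -0.47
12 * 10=120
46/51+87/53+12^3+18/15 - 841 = 12038398/13515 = 890.74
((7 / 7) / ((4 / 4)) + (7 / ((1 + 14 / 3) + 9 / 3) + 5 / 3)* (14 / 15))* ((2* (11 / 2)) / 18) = 2.02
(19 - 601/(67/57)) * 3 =-98952/67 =-1476.90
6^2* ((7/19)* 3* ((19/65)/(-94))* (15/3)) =-378/611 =-0.62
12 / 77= 0.16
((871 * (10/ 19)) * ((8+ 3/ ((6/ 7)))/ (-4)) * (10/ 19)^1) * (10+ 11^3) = -671606325/ 722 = -930202.67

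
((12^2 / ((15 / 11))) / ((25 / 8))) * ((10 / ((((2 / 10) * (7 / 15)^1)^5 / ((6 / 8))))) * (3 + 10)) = 7818525000000 / 16807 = 465194561.79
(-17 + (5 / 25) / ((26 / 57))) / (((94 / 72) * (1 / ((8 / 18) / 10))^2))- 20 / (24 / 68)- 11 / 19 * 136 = -1768714006 / 13060125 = -135.43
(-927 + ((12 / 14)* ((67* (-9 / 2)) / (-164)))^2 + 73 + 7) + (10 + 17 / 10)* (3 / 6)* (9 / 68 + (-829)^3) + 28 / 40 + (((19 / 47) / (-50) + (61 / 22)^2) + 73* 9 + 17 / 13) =-69006304762344371590169 / 20704716632600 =-3332878492.71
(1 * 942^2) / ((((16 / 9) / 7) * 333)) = 1552887 / 148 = 10492.48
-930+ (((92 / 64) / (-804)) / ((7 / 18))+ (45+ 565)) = -4802629 / 15008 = -320.00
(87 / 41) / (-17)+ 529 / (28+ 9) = 14.17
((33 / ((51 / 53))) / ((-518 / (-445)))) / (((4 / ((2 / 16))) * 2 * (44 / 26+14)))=3372655 / 114971136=0.03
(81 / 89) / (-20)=-81 / 1780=-0.05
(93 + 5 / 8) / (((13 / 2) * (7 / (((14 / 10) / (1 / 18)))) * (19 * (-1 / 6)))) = -20223 / 1235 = -16.37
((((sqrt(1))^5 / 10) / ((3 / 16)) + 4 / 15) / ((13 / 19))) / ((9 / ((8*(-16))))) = -9728 / 585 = -16.63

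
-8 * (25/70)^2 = -50/49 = -1.02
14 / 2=7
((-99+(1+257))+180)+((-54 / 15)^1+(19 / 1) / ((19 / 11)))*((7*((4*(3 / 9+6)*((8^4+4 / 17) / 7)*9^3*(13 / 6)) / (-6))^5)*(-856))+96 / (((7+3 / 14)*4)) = 28779110892163577067063812715477758621780105403 / 717027785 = 40136674609009157249134790000000000000.00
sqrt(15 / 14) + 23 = sqrt(210) / 14 + 23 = 24.04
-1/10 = -0.10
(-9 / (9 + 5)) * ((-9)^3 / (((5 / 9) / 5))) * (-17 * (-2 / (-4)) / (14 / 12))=-3011499 / 98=-30729.58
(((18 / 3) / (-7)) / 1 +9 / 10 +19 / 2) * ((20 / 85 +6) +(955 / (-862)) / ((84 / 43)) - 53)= -1945966331 / 4308276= -451.68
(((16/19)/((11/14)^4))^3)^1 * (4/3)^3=14861968965709594624/581214966370092153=25.57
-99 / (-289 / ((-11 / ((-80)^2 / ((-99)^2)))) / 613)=-6542726157 / 1849600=-3537.37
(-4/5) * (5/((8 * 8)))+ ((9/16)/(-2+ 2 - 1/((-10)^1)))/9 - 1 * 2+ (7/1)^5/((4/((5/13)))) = 335841/208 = 1614.62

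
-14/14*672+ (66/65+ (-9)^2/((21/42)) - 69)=-37569/65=-577.98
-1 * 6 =-6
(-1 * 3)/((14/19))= -57/14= -4.07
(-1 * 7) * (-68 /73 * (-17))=-110.85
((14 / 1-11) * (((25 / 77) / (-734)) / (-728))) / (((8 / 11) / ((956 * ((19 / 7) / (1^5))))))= 340575 / 52366496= 0.01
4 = 4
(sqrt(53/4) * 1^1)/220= sqrt(53)/440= 0.02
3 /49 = 0.06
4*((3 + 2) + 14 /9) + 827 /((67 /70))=536822 /603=890.25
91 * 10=910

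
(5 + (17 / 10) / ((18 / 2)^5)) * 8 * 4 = 47239472 / 295245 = 160.00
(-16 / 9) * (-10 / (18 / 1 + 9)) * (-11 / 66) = -80 / 729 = -0.11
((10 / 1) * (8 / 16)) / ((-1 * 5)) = -1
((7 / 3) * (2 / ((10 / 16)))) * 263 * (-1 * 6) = -58912 / 5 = -11782.40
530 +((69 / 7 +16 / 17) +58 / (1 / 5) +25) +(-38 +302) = 133256 / 119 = 1119.80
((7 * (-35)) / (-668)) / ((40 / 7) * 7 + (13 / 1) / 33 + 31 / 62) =8085 / 901466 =0.01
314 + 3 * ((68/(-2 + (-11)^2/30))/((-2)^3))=18389/61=301.46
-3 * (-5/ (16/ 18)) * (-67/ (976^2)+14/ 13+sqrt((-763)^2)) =1277361432495/ 99067904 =12893.80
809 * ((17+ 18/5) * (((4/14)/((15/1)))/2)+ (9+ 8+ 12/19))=143866088/9975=14422.67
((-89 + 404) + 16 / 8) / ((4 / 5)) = 1585 / 4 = 396.25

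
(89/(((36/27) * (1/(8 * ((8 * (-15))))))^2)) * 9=415238400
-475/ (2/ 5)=-2375/ 2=-1187.50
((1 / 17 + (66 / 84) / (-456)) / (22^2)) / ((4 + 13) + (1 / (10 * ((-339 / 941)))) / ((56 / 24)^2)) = 0.00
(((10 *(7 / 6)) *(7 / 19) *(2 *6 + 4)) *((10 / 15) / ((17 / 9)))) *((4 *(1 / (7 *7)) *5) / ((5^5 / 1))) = 128 / 40375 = 0.00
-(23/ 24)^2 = -529/ 576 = -0.92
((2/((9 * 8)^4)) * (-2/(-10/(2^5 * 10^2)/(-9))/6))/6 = -0.00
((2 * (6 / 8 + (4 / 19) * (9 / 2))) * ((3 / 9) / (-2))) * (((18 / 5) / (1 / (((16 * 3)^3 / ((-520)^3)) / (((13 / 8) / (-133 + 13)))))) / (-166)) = 4012416 / 5630087125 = 0.00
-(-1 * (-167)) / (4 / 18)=-1503 / 2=-751.50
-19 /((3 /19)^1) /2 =-361 /6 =-60.17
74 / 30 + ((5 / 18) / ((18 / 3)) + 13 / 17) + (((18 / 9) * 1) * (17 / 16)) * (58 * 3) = 1712197 / 4590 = 373.03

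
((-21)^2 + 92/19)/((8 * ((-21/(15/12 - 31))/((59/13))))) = 8496413/23712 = 358.32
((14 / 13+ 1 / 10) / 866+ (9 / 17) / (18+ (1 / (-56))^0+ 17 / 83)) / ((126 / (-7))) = -4902403 / 3050692840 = -0.00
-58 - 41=-99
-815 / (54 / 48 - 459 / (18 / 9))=6520 / 1827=3.57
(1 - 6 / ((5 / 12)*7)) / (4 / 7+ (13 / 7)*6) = -37 / 410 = -0.09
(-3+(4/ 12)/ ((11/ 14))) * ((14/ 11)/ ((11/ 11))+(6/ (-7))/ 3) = -6460/ 2541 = -2.54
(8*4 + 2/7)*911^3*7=170869115006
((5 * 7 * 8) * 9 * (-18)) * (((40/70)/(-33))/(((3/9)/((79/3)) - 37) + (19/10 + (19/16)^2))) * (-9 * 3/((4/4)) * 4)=94357094400/37459807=2518.89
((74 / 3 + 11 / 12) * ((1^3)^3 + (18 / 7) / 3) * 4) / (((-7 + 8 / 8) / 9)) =-3991 / 14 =-285.07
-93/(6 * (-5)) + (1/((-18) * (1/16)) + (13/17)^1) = 4553/1530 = 2.98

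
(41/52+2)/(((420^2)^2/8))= 29/40452048000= 0.00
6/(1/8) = 48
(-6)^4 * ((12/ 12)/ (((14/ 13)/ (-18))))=-151632/ 7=-21661.71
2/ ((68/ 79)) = 79/ 34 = 2.32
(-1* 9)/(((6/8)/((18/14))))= -108/7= -15.43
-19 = -19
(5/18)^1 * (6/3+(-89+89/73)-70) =-28430/657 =-43.27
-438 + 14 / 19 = -8308 / 19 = -437.26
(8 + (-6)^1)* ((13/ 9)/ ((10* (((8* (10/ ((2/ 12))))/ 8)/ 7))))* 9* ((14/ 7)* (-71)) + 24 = -2861/ 150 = -19.07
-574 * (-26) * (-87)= -1298388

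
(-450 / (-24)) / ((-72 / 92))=-575 / 24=-23.96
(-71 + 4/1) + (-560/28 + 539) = 452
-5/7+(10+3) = 86/7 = 12.29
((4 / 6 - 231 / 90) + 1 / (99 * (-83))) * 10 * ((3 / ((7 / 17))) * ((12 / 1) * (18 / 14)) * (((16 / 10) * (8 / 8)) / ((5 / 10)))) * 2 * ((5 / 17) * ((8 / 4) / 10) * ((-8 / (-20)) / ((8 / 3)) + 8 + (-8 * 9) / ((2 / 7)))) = 219300664608 / 1118425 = 196079.90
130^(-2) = 1 / 16900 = 0.00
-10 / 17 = -0.59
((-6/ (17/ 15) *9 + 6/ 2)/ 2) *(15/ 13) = -11385/ 442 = -25.76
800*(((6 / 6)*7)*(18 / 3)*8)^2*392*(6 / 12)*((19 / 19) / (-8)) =-2212761600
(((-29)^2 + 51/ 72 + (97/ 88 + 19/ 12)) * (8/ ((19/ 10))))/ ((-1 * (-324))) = 557300/ 50787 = 10.97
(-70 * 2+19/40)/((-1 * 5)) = 5581/200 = 27.90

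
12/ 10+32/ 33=358/ 165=2.17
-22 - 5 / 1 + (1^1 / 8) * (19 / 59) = -12725 / 472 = -26.96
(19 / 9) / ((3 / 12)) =76 / 9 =8.44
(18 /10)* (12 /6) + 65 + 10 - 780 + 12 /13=-45531 /65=-700.48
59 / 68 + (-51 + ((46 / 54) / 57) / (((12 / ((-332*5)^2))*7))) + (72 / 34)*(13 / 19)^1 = 970448401 / 2197692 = 441.58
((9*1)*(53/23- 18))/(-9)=361/23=15.70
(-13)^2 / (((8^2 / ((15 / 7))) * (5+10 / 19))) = 3211 / 3136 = 1.02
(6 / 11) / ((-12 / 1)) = -0.05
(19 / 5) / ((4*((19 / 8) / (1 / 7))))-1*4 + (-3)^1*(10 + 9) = -2133 / 35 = -60.94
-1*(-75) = 75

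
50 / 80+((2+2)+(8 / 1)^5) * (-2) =-524347 / 8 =-65543.38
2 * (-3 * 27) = -162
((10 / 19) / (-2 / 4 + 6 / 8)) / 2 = 20 / 19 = 1.05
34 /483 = 0.07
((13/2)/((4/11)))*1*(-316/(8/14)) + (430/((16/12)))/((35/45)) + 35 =-528373/56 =-9435.23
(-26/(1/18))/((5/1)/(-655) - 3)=30654/197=155.60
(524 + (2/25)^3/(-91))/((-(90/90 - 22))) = 248354164/9953125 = 24.95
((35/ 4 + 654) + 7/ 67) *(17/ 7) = 3019965/ 1876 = 1609.79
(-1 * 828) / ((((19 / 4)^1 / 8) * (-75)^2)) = -2944 / 11875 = -0.25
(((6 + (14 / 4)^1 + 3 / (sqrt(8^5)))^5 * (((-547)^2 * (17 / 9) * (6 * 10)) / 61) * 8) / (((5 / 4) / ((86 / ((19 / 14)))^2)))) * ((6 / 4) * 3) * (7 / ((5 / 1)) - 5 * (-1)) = 181370234057749665699518937 * sqrt(2) / 923627683840 + 12091643317152112022590911 / 379781120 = 32116158178372416.51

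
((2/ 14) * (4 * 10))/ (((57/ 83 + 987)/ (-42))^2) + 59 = 11015905491/ 186677569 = 59.01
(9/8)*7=63/8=7.88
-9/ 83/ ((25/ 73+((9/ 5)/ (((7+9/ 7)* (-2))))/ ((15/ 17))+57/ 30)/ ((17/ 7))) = -32390100/ 260676689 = -0.12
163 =163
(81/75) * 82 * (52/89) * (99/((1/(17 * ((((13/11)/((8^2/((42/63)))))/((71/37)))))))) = 558.67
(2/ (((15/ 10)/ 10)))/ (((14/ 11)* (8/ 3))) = 55/ 14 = 3.93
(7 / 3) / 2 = 7 / 6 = 1.17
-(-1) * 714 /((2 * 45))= 7.93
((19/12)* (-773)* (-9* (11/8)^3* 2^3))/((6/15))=293225955/512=572706.94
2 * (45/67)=90/67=1.34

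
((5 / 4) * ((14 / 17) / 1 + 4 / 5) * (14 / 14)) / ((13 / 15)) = 1035 / 442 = 2.34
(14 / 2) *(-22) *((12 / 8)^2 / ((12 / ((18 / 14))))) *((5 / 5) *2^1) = -297 / 4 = -74.25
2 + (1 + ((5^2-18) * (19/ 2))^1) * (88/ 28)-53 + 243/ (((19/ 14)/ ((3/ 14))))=199.51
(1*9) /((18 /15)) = 15 /2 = 7.50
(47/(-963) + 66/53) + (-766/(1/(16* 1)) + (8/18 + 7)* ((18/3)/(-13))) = -8133427663/663507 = -12258.24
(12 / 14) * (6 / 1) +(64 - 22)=330 / 7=47.14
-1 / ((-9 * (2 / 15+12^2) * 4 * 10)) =1 / 51888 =0.00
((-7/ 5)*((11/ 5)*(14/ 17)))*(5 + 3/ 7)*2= -11704/ 425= -27.54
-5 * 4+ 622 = 602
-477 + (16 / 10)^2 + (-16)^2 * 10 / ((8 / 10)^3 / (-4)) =-511861 / 25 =-20474.44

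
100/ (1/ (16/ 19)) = 1600/ 19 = 84.21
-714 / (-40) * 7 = 2499 / 20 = 124.95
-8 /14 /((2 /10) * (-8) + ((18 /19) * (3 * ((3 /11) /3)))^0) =20 /21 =0.95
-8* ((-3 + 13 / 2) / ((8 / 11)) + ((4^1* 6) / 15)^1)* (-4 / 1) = 1026 / 5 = 205.20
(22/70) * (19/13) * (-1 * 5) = -2.30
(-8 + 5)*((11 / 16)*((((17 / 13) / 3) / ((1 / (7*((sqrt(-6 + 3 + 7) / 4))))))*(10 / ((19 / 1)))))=-6545 / 3952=-1.66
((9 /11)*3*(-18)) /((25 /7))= -3402 /275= -12.37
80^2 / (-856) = -800 / 107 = -7.48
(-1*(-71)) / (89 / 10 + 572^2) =710 / 3271929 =0.00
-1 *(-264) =264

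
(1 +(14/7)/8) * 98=245/2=122.50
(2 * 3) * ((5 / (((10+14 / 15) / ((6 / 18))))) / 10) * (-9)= -135 / 164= -0.82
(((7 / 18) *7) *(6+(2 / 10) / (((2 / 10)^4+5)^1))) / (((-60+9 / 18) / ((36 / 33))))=-264334 / 876843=-0.30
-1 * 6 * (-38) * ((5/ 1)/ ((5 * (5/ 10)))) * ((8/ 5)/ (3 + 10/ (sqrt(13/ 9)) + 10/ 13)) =-2323776/ 46495 + 284544 * sqrt(13)/ 9299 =60.35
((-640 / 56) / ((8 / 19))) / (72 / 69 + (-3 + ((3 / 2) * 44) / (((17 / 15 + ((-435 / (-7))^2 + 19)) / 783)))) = -108420574 / 45361449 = -2.39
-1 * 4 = -4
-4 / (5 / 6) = -24 / 5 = -4.80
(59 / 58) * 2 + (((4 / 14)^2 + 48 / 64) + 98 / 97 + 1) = 2688607 / 551348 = 4.88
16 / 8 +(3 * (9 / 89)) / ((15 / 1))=899 / 445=2.02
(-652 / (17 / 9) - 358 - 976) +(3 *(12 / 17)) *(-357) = -41398 / 17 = -2435.18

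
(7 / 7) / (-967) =-1 / 967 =-0.00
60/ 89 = 0.67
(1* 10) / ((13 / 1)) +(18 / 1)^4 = 1364698 / 13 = 104976.77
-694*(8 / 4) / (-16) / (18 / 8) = 347 / 9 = 38.56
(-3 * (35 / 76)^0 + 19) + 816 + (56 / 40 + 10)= 4217 / 5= 843.40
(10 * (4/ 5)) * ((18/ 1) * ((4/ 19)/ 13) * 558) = 321408/ 247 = 1301.25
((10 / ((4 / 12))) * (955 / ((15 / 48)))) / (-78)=-15280 / 13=-1175.38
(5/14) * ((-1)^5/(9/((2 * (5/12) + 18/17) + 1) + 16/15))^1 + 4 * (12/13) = 2427531/673036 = 3.61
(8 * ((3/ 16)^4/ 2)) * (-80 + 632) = 5589/ 2048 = 2.73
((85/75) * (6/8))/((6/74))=629/60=10.48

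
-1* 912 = -912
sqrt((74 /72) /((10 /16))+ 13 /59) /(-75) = -sqrt(1460545) /66375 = -0.02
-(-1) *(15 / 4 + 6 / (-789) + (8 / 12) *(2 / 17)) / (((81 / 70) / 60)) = 71748250 / 362151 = 198.12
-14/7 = -2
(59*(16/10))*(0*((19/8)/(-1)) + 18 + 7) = 2360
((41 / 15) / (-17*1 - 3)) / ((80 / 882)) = -6027 / 4000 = -1.51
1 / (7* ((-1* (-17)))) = 0.01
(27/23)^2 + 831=440328/529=832.38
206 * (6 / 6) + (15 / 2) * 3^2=547 / 2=273.50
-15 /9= -5 /3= -1.67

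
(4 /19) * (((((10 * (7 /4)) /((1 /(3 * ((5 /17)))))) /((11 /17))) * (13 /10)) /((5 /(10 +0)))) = 2730 /209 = 13.06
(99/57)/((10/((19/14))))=33/140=0.24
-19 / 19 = -1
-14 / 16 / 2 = -7 / 16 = -0.44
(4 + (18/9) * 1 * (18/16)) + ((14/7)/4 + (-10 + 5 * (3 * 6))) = 347/4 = 86.75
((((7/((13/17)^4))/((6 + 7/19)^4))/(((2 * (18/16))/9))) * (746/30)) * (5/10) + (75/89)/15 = 5517849953344753/8173275840321735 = 0.68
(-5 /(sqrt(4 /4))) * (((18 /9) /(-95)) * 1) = 2 /19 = 0.11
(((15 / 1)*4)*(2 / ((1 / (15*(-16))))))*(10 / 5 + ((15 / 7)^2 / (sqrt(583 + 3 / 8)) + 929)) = -26812800 - 12960000*sqrt(9334) / 228683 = -26818275.26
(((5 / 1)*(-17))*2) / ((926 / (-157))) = 13345 / 463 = 28.82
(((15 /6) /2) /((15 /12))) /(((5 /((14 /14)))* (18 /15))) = 1 /6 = 0.17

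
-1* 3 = -3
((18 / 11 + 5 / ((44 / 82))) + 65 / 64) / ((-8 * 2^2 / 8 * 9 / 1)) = -2809 / 8448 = -0.33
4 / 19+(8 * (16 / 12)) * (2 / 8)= 164 / 57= 2.88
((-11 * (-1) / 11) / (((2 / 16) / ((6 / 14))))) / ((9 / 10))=80 / 21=3.81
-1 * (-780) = 780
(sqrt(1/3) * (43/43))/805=sqrt(3)/2415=0.00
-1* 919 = -919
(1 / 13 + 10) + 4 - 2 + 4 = 209 / 13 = 16.08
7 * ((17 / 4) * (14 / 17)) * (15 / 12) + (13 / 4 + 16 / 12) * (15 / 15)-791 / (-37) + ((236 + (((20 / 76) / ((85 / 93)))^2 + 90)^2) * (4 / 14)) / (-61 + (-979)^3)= 64149844767755397052103 / 1133655688941204463800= 56.59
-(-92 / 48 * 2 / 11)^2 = -529 / 4356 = -0.12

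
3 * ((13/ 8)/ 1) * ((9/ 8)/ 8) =351/ 512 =0.69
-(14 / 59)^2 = -196 / 3481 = -0.06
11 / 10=1.10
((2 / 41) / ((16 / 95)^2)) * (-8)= -9025 / 656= -13.76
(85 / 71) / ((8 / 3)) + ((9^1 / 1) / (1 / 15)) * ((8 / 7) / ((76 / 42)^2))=9753735 / 205048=47.57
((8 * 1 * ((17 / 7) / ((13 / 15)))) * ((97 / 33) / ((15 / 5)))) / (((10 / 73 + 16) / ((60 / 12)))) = 12037700 / 1768767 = 6.81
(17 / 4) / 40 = 17 / 160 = 0.11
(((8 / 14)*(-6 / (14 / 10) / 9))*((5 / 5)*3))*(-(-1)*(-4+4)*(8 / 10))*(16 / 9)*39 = 0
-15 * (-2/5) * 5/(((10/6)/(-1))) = -18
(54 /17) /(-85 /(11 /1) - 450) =-0.01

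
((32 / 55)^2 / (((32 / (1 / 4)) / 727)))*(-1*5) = -5816 / 605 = -9.61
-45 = -45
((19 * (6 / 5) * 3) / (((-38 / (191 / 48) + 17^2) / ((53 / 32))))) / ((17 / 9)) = 15579297 / 72590000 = 0.21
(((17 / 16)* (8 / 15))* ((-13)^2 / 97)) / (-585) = -221 / 130950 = -0.00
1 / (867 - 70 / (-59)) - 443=-22691730 / 51223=-443.00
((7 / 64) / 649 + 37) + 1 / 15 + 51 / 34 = 24028681 / 623040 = 38.57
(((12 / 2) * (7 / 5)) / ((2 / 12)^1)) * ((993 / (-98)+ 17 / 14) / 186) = -2622 / 1085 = -2.42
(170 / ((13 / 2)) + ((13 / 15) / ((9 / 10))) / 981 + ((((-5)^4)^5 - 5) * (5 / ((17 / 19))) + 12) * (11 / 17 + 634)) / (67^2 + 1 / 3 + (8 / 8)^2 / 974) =32782341177202200355080986212 / 435125841112755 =75339908779876.97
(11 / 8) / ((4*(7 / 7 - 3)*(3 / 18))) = -33 / 32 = -1.03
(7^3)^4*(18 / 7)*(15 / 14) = 38134158615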